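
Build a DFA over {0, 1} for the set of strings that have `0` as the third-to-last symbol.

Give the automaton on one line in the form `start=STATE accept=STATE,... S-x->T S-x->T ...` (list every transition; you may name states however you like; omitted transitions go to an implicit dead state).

A DFA must remember the last 3 symbols (since which symbol is third-to-last isn't known until the input ends). Use one state per possible window of the last ≤3 symbols; accept from those whose window starts with `0`.
          0    1  
>  S0     S1   S2 
   S1     S3   S4 
   S2     S5   S6 
   S3     S7   S8 
   S4     S9  S10 
   S5    S11  S12 
   S6    S13  S14 
 * S7     S7   S8 
 * S8     S9  S10 
 * S9    S11  S12 
 * S10   S13  S14 
   S11    S7   S8 
   S12    S9  S10 
   S13   S11  S12 
   S14   S13  S14 
(> = start, * = accepting)

start=S0 accept=S7,S8,S9,S10 S0-0->S1 S0-1->S2 S1-0->S3 S1-1->S4 S2-0->S5 S2-1->S6 S3-0->S7 S3-1->S8 S4-0->S9 S4-1->S10 S5-0->S11 S5-1->S12 S6-0->S13 S6-1->S14 S7-0->S7 S7-1->S8 S8-0->S9 S8-1->S10 S9-0->S11 S9-1->S12 S10-0->S13 S10-1->S14 S11-0->S7 S11-1->S8 S12-0->S9 S12-1->S10 S13-0->S11 S13-1->S12 S14-0->S13 S14-1->S14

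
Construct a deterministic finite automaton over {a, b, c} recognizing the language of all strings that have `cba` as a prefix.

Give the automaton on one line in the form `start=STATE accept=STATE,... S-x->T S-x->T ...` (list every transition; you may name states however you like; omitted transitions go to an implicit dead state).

start=s0 accept=s3 s0-a->s4 s0-b->s4 s0-c->s1 s1-a->s4 s1-b->s2 s1-c->s4 s2-a->s3 s2-b->s4 s2-c->s4 s3-a->s3 s3-b->s3 s3-c->s3 s4-a->s4 s4-b->s4 s4-c->s4

Check the first 3 symbols one by one: s0 through s2 record how many have matched `cba` so far; any wrong symbol goes to the dead state s4. After all 3 match we enter the accepting sink s3.
A 5-state machine:
        a   b   c  
>  s0   s4  s4  s1 
   s1   s4  s2  s4 
   s2   s3  s4  s4 
 * s3   s3  s3  s3 
   s4   s4  s4  s4 
(> = start, * = accepting)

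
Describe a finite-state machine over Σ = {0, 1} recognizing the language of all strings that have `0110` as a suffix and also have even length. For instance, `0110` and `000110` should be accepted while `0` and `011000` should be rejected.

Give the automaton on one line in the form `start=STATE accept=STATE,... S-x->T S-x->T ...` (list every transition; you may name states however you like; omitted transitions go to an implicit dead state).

start=s0 accept=s5 s0-0->s1 s0-1->s2 s1-0->s0 s1-1->s3 s2-0->s0 s2-1->s0 s3-0->s1 s3-1->s4 s4-0->s5 s4-1->s0 s5-0->s1 s5-1->s2

Handle the two conditions separately and then intersect. The first has 5 states tracking how much of the suffix `0110` has currently been matched; the second has 2 states tracking the input length modulo 2. A product state is a pair (one from each), accepting exactly when both do. Equivalent product states are then merged.
        0   1  
>  s0   s1  s2 
   s1   s0  s3 
   s2   s0  s0 
   s3   s1  s4 
   s4   s5  s0 
 * s5   s1  s2 
(> = start, * = accepting)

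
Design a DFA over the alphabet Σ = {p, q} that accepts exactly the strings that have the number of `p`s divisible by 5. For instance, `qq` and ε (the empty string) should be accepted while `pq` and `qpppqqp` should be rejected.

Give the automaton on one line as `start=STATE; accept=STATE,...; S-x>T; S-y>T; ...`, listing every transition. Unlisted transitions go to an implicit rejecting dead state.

The only thing that matters is how many `p`s have appeared, reduced mod 5. Use one state per residue: S0 for 0, …, S4 for 4. Reading `p` moves to the next residue; anything else stays put. S0 is accepting.
        p   q  
>* S0   S1  S0 
   S1   S2  S1 
   S2   S3  S2 
   S3   S4  S3 
   S4   S0  S4 
(> = start, * = accepting)

start=S0; accept=S0; S0-p>S1; S0-q>S0; S1-p>S2; S1-q>S1; S2-p>S3; S2-q>S2; S3-p>S4; S3-q>S3; S4-p>S0; S4-q>S4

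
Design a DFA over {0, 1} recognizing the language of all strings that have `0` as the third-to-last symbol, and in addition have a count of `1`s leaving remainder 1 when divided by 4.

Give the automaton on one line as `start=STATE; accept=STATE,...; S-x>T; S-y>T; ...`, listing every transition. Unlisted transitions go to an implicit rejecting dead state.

start=q0; accept=q7,q8,q11,q14; q0-0>q1; q0-1>q2; q1-0>q3; q1-1>q4; q2-0>q5; q2-1>q6; q3-0>q3; q3-1>q7; q4-0>q8; q4-1>q6; q5-0>q9; q5-1>q6; q6-0>q6; q6-1>q10; q7-0>q8; q7-1>q6; q8-0>q9; q8-1>q6; q9-0>q11; q9-1>q6; q10-0>q12; q10-1>q0; q11-0>q11; q11-1>q6; q12-0>q12; q12-1>q13; q13-0>q1; q13-1>q14; q14-0>q5; q14-1>q6

Handle the two conditions separately and then intersect. The first has 15 states tracking the last 3 symbols read; the second has 4 states tracking the count of `1`s modulo 4. A product state is a pair (one from each), accepting exactly when both do. After merging equivalent states the machine shrinks.
15 states suffice.
          0    1  
>  q0     q1   q2 
   q1     q3   q4 
   q2     q5   q6 
   q3     q3   q7 
   q4     q8   q6 
   q5     q9   q6 
   q6     q6  q10 
 * q7     q8   q6 
 * q8     q9   q6 
   q9    q11   q6 
   q10   q12   q0 
 * q11   q11   q6 
   q12   q12  q13 
   q13    q1  q14 
 * q14    q5   q6 
(> = start, * = accepting)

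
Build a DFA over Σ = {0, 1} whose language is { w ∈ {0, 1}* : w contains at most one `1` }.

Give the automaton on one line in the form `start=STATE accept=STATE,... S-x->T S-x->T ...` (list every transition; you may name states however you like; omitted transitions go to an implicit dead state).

start=q0 accept=q0,q1 q0-0->q0 q0-1->q1 q1-0->q1 q1-1->q2 q2-0->q2 q2-1->q2

Count `1`s, saturating at 2: state q0 means no `1` yet, q1 means one `1` seen, q2 means more than one. Each `1` increments (capped at q2); other symbols loop. Accept from {q0, q1}.
A 3-state machine:
        0   1  
>* q0   q0  q1 
 * q1   q1  q2 
   q2   q2  q2 
(> = start, * = accepting)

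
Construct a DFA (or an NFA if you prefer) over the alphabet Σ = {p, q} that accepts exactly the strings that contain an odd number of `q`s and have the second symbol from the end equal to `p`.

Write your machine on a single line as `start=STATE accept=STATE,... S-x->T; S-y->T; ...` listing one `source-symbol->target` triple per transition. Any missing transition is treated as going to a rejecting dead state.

Build one automaton per condition and run them in lockstep. One (2 states) tracks the count of `q`s modulo 2; the other (7 states) tracks the last 2 symbols read. Each combined state is a pair, one component from each; accept when both components accept.
          p    q  
>  S0     S1   S2 
   S1     S3   S4 
   S2     S5   S6 
   S3     S3   S4 
 * S4     S5   S6 
   S5     S7   S8 
   S6     S9  S10 
 * S7     S7   S8 
   S8     S9  S10 
   S9     S3   S4 
   S10    S5   S6 
(> = start, * = accepting)

start=S0; accept=S4,S7; S0-p->S1; S0-q->S2; S1-p->S3; S1-q->S4; S2-p->S5; S2-q->S6; S3-p->S3; S3-q->S4; S4-p->S5; S4-q->S6; S5-p->S7; S5-q->S8; S6-p->S9; S6-q->S10; S7-p->S7; S7-q->S8; S8-p->S9; S8-q->S10; S9-p->S3; S9-q->S4; S10-p->S5; S10-q->S6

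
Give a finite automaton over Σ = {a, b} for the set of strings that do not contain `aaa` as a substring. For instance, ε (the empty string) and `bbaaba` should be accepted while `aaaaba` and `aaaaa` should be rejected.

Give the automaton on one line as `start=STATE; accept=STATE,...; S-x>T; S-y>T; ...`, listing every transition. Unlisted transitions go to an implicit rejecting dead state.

start=q0; accept=q0,q1,q2; q0-a>q1; q0-b>q0; q1-a>q2; q1-b>q0; q2-a>q3; q2-b>q0; q3-a>q3; q3-b>q3

This is the complement of 'contains `aaa`'. Use the same substring-matching states — q0 through q3 holding how much of `aaa` has just been matched — but flip the accepting set: everything except the trap q3 accepts.
        a   b  
>* q0   q1  q0 
 * q1   q2  q0 
 * q2   q3  q0 
   q3   q3  q3 
(> = start, * = accepting)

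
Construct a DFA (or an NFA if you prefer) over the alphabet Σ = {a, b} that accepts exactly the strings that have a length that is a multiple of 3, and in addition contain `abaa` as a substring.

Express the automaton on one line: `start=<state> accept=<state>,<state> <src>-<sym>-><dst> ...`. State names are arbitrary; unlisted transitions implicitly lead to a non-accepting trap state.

Run two small machines in parallel and take their product. One (3 states) tracks the input length modulo 3; the other (5 states) tracks whether and how much of `abaa` has been seen. Each combined state is a pair, one component from each; accept when both components accept.
15 states suffice.
          a    b  
>  S0     S1   S2 
   S1     S3   S4 
   S2     S3   S5 
   S3     S6   S7 
   S4     S8   S0 
   S5     S6   S0 
   S6     S1   S9 
   S7    S10   S2 
   S8    S11   S9 
   S9    S12   S5 
   S10   S13   S4 
   S11   S13  S13 
   S12   S14   S7 
   S13   S14  S14 
 * S14   S11  S11 
(> = start, * = accepting)

start=S0 accept=S14 S0-a->S1 S0-b->S2 S1-a->S3 S1-b->S4 S2-a->S3 S2-b->S5 S3-a->S6 S3-b->S7 S4-a->S8 S4-b->S0 S5-a->S6 S5-b->S0 S6-a->S1 S6-b->S9 S7-a->S10 S7-b->S2 S8-a->S11 S8-b->S9 S9-a->S12 S9-b->S5 S10-a->S13 S10-b->S4 S11-a->S13 S11-b->S13 S12-a->S14 S12-b->S7 S13-a->S14 S13-b->S14 S14-a->S11 S14-b->S11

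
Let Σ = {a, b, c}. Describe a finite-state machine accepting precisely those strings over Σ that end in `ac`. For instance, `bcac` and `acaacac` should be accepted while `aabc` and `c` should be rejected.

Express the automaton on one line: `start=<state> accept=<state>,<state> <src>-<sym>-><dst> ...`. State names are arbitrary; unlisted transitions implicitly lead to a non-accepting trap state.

Let each state record the length of the longest suffix of the input read so far that is also a prefix of `ac`. q1 means the last symbol is `a`; q2 means the last 2 symbols are `ac`. Accept only at q2, where the string currently ends in `ac`.
With 3 states:
        a   b   c  
>  q0   q1  q0  q0 
   q1   q1  q0  q2 
 * q2   q1  q0  q0 
(> = start, * = accepting)

start=q0 accept=q2 q0-a->q1 q0-b->q0 q0-c->q0 q1-a->q1 q1-b->q0 q1-c->q2 q2-a->q1 q2-b->q0 q2-c->q0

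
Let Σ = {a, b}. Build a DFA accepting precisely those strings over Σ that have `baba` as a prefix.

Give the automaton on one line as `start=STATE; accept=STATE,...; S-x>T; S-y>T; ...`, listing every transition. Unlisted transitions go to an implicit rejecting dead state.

start=q0; accept=q4; q0-a>q5; q0-b>q1; q1-a>q2; q1-b>q5; q2-a>q5; q2-b>q3; q3-a>q4; q3-b>q5; q4-a>q4; q4-b>q4; q5-a>q5; q5-b>q5

Walk along `baba` while the input agrees: from q0 take `b` to q1, and so on. Any deviation drops to the rejecting sink q5. Once q4 is reached the prefix is confirmed and every continuation is accepted.
With 6 states:
        a   b  
>  q0   q5  q1 
   q1   q2  q5 
   q2   q5  q3 
   q3   q4  q5 
 * q4   q4  q4 
   q5   q5  q5 
(> = start, * = accepting)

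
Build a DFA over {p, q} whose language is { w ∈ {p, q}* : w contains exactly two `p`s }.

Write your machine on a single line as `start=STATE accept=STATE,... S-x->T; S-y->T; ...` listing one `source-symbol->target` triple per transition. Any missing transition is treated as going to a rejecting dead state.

start=A; accept=C; A-p->B; A-q->A; B-p->C; B-q->B; C-p->D; C-q->C; D-p->D; D-q->D

Count `p`s, saturating at 3: states A through C mean 0 through 2 `p`s seen; D means more than 2. Each `p` increments (capped at D); other symbols loop. Accept from {C}.
       p  q 
>  A   B  A 
   B   C  B 
 * C   D  C 
   D   D  D 
(> = start, * = accepting)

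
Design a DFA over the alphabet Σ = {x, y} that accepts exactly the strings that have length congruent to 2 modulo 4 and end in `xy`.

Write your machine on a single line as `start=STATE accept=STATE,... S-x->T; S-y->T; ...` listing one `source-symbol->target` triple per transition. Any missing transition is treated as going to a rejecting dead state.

start=s0; accept=s4; s0-x->s1; s0-y->s2; s1-x->s3; s1-y->s4; s2-x->s3; s2-y->s3; s3-x->s5; s3-y->s5; s4-x->s5; s4-y->s5; s5-x->s0; s5-y->s0

Handle the two conditions separately and then intersect. One (4 states) tracks the input length modulo 4; the other (3 states) tracks how much of the suffix `xy` has currently been matched. Each combined state is a pair, one component from each; accept when both components accept. After merging equivalent states the machine shrinks.
        x   y  
>  s0   s1  s2 
   s1   s3  s4 
   s2   s3  s3 
   s3   s5  s5 
 * s4   s5  s5 
   s5   s0  s0 
(> = start, * = accepting)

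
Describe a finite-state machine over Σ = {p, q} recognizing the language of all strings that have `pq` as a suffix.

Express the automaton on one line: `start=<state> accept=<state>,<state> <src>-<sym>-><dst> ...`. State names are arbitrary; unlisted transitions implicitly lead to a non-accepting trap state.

Remember how much of `pq` the current input suffix matches. State S0 means no match yet; S1 means the last symbol is `p`; S2 means the last 2 symbols are `pq`. Only S2 accepts. On a mismatch, fall back to the longest proper suffix that is still a prefix of `pq`.
With 3 states:
        p   q  
>  S0   S1  S0 
   S1   S1  S2 
 * S2   S1  S0 
(> = start, * = accepting)

start=S0 accept=S2 S0-p->S1 S0-q->S0 S1-p->S1 S1-q->S2 S2-p->S1 S2-q->S0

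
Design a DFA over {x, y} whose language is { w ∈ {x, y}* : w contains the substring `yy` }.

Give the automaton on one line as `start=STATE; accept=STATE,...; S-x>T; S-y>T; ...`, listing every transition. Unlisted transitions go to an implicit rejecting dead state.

start=q0; accept=q2; q0-x>q0; q0-y>q1; q1-x>q0; q1-y>q2; q2-x>q2; q2-y>q2

States q0..q1 record the length of the longest prefix of `yy` that matches the current input suffix. Reaching q2 means `yy` has been seen, and we stay there forever. Accept from q2.
3 states suffice.
        x   y  
>  q0   q0  q1 
   q1   q0  q2 
 * q2   q2  q2 
(> = start, * = accepting)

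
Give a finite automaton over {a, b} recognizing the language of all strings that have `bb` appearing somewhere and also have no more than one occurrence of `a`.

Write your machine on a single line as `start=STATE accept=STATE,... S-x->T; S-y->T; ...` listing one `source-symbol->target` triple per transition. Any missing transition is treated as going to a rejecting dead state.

Handle the two conditions separately and then intersect. The first has 3 states tracking whether and how much of `bb` has been seen; the second has 3 states tracking the count of `a`s, saturating at 2. A product state is a pair (one from each), accepting exactly when both do. Equivalent product states are then merged.
        a   b  
>  q0   q1  q2 
   q1   q3  q4 
   q2   q1  q5 
   q3   q3  q3 
   q4   q3  q6 
 * q5   q6  q5 
 * q6   q3  q6 
(> = start, * = accepting)

start=q0; accept=q5,q6; q0-a->q1; q0-b->q2; q1-a->q3; q1-b->q4; q2-a->q1; q2-b->q5; q3-a->q3; q3-b->q3; q4-a->q3; q4-b->q6; q5-a->q6; q5-b->q5; q6-a->q3; q6-b->q6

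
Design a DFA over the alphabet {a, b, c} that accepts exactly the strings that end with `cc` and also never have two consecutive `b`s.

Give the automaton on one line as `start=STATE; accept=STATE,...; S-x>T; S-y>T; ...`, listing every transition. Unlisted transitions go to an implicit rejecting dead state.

Build one automaton per condition and run them in lockstep. The first has 3 states tracking how much of the suffix `cc` has currently been matched; the second has 3 states tracking partial matches of the forbidden pattern `bb`. A product state is a pair (one from each), accepting exactly when both do.
A 7-state machine:
        a   b   c  
>  s0   s0  s1  s2 
   s1   s0  s3  s2 
   s2   s0  s1  s4 
   s3   s3  s3  s5 
 * s4   s0  s1  s4 
   s5   s3  s3  s6 
   s6   s3  s3  s6 
(> = start, * = accepting)

start=s0; accept=s4; s0-a>s0; s0-b>s1; s0-c>s2; s1-a>s0; s1-b>s3; s1-c>s2; s2-a>s0; s2-b>s1; s2-c>s4; s3-a>s3; s3-b>s3; s3-c>s5; s4-a>s0; s4-b>s1; s4-c>s4; s5-a>s3; s5-b>s3; s5-c>s6; s6-a>s3; s6-b>s3; s6-c>s6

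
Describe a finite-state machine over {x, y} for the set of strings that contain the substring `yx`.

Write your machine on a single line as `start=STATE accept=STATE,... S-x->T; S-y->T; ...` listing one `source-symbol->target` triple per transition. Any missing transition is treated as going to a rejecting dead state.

Track how much of `yx` has been matched so far: state S0 is no progress, S2 is the absorbing accept state reached once `yx` has occurred. Intermediate states record partial matches; on a mismatch, fall back to the longest reusable overlap.
A 3-state machine:
        x   y  
>  S0   S0  S1 
   S1   S2  S1 
 * S2   S2  S2 
(> = start, * = accepting)

start=S0; accept=S2; S0-x->S0; S0-y->S1; S1-x->S2; S1-y->S1; S2-x->S2; S2-y->S2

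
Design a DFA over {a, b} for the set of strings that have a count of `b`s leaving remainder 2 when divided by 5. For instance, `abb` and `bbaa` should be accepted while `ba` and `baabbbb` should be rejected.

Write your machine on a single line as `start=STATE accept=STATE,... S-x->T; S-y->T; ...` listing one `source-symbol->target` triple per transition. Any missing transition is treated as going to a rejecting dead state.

The only thing that matters is how many `b`s have appeared, reduced mod 5. Use one state per residue: S0 for 0, …, S4 for 4. Reading `b` moves to the next residue; anything else stays put. S2 is accepting.
5 states suffice.
        a   b  
>  S0   S0  S1 
   S1   S1  S2 
 * S2   S2  S3 
   S3   S3  S4 
   S4   S4  S0 
(> = start, * = accepting)

start=S0; accept=S2; S0-a->S0; S0-b->S1; S1-a->S1; S1-b->S2; S2-a->S2; S2-b->S3; S3-a->S3; S3-b->S4; S4-a->S4; S4-b->S0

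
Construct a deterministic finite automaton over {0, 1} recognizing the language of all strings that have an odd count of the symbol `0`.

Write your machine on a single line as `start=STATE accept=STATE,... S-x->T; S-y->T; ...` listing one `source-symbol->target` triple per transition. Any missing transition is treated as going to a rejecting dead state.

start=S0; accept=S1; S0-0->S1; S0-1->S0; S1-0->S0; S1-1->S1

The only thing that matters is how many `0`s have appeared, reduced mod 2. Use one state per residue: S0 for 0, …, S1 for 1. Reading `0` moves to the next residue; anything else stays put. S1 is accepting.
        0   1  
>  S0   S1  S0 
 * S1   S0  S1 
(> = start, * = accepting)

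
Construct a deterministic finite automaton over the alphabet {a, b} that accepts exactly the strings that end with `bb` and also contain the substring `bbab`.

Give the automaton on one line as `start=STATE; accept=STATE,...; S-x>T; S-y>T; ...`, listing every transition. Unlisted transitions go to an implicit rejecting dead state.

Run two small machines in parallel and take their product. The first has 3 states tracking how much of the suffix `bb` has currently been matched; the second has 5 states tracking whether and how much of `bbab` has been seen. A product state is a pair (one from each), accepting exactly when both do.
7 states suffice.
        a   b  
>  q0   q0  q1 
   q1   q0  q2 
   q2   q3  q2 
   q3   q0  q4 
   q4   q5  q6 
   q5   q5  q4 
 * q6   q5  q6 
(> = start, * = accepting)

start=q0; accept=q6; q0-a>q0; q0-b>q1; q1-a>q0; q1-b>q2; q2-a>q3; q2-b>q2; q3-a>q0; q3-b>q4; q4-a>q5; q4-b>q6; q5-a>q5; q5-b>q4; q6-a>q5; q6-b>q6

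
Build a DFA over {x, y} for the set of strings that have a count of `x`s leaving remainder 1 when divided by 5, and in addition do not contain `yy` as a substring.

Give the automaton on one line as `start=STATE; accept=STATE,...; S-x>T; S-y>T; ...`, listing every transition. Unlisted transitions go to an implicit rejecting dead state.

Build one automaton per condition and run them in lockstep. One (5 states) tracks the count of `x`s modulo 5; the other (3 states) tracks partial matches of the forbidden pattern `yy`. Each combined state is a pair, one component from each; accept when both components accept.
          x    y  
>  q0     q1   q2 
 * q1     q3   q4 
   q2     q1   q5 
   q3     q6   q7 
 * q4     q3   q8 
   q5     q8   q5 
   q6     q9  q10 
   q7     q6  q11 
   q8    q11   q8 
   q9     q0  q12 
   q10    q9  q13 
   q11   q13  q11 
   q12    q0  q14 
   q13   q14  q13 
   q14    q5  q14 
(> = start, * = accepting)

start=q0; accept=q1,q4; q0-x>q1; q0-y>q2; q1-x>q3; q1-y>q4; q2-x>q1; q2-y>q5; q3-x>q6; q3-y>q7; q4-x>q3; q4-y>q8; q5-x>q8; q5-y>q5; q6-x>q9; q6-y>q10; q7-x>q6; q7-y>q11; q8-x>q11; q8-y>q8; q9-x>q0; q9-y>q12; q10-x>q9; q10-y>q13; q11-x>q13; q11-y>q11; q12-x>q0; q12-y>q14; q13-x>q14; q13-y>q13; q14-x>q5; q14-y>q14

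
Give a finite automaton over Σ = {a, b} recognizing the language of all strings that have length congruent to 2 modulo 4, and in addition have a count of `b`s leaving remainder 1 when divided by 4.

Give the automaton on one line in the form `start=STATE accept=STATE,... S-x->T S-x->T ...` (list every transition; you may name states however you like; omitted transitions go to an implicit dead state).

start=S0 accept=S4 S0-a->S1 S0-b->S2 S1-a->S3 S1-b->S4 S2-a->S4 S2-b->S5 S3-a->S6 S3-b->S7 S4-a->S7 S4-b->S8 S5-a->S8 S5-b->S9 S6-a->S0 S6-b->S10 S7-a->S10 S7-b->S11 S8-a->S11 S8-b->S12 S9-a->S12 S9-b->S0 S10-a->S2 S10-b->S13 S11-a->S13 S11-b->S14 S12-a->S14 S12-b->S1 S13-a->S5 S13-b->S15 S14-a->S15 S14-b->S3 S15-a->S9 S15-b->S6

Run two small machines in parallel and take their product. The first has 4 states tracking the input length modulo 4; the second has 4 states tracking the count of `b`s modulo 4. A product state is a pair (one from each), accepting exactly when both do.
16 states suffice.
          a    b  
>  S0     S1   S2 
   S1     S3   S4 
   S2     S4   S5 
   S3     S6   S7 
 * S4     S7   S8 
   S5     S8   S9 
   S6     S0  S10 
   S7    S10  S11 
   S8    S11  S12 
   S9    S12   S0 
   S10    S2  S13 
   S11   S13  S14 
   S12   S14   S1 
   S13    S5  S15 
   S14   S15   S3 
   S15    S9   S6 
(> = start, * = accepting)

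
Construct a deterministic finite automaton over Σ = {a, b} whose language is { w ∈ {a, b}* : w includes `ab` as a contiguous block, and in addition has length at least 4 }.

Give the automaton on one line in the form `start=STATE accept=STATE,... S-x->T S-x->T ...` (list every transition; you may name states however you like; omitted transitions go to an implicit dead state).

start=q0 accept=q10,q13 q0-a->q1 q0-b->q2 q1-a->q3 q1-b->q4 q2-a->q3 q2-b->q5 q3-a->q6 q3-b->q7 q4-a->q7 q4-b->q7 q5-a->q6 q5-b->q8 q6-a->q9 q6-b->q10 q7-a->q10 q7-b->q10 q8-a->q9 q8-b->q11 q9-a->q12 q9-b->q13 q10-a->q13 q10-b->q13 q11-a->q12 q11-b->q14 q12-a->q12 q12-b->q13 q13-a->q13 q13-b->q13 q14-a->q12 q14-b->q14

Handle the two conditions separately and then intersect. The first has 3 states tracking whether and how much of `ab` has been seen; the second has 6 states tracking the input length, saturating at 5. A product state is a pair (one from each), accepting exactly when both do.
With 15 states:
          a    b  
>  q0     q1   q2 
   q1     q3   q4 
   q2     q3   q5 
   q3     q6   q7 
   q4     q7   q7 
   q5     q6   q8 
   q6     q9  q10 
   q7    q10  q10 
   q8     q9  q11 
   q9    q12  q13 
 * q10   q13  q13 
   q11   q12  q14 
   q12   q12  q13 
 * q13   q13  q13 
   q14   q12  q14 
(> = start, * = accepting)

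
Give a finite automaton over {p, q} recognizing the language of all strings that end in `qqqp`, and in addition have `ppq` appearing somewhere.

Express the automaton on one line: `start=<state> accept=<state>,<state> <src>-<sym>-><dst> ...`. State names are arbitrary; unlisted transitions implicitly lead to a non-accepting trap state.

start=s0 accept=s6 s0-p->s1 s0-q->s0 s1-p->s2 s1-q->s0 s2-p->s2 s2-q->s3 s3-p->s2 s3-q->s4 s4-p->s2 s4-q->s5 s5-p->s6 s5-q->s5 s6-p->s2 s6-q->s3

Handle the two conditions separately and then intersect. The first has 5 states tracking how much of the suffix `qqqp` has currently been matched; the second has 4 states tracking whether and how much of `ppq` has been seen. A product state is a pair (one from each), accepting exactly when both do. Minimizing collapses redundant product states.
        p   q  
>  s0   s1  s0 
   s1   s2  s0 
   s2   s2  s3 
   s3   s2  s4 
   s4   s2  s5 
   s5   s6  s5 
 * s6   s2  s3 
(> = start, * = accepting)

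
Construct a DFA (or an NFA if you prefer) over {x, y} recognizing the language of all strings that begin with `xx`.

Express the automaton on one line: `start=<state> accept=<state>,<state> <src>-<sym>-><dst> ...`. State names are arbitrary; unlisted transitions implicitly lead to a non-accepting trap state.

start=s0 accept=s2 s0-x->s1 s0-y->s3 s1-x->s2 s1-y->s3 s2-x->s2 s2-y->s2 s3-x->s3 s3-y->s3

Check the first 2 symbols one by one: s0 through s1 record how many have matched `xx` so far; any wrong symbol goes to the dead state s3. After all 2 match we enter the accepting sink s2.
4 states suffice.
        x   y  
>  s0   s1  s3 
   s1   s2  s3 
 * s2   s2  s2 
   s3   s3  s3 
(> = start, * = accepting)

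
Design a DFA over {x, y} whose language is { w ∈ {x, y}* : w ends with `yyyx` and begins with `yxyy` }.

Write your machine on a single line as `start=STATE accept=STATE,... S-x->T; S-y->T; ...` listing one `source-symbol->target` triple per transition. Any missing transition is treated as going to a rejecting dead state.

Build one automaton per condition and run them in lockstep. The first has 5 states tracking how much of the suffix `yyyx` has currently been matched; the second has 6 states tracking whether the input so far still matches the prefix `yxyy`. A product state is a pair (one from each), accepting exactly when both do.
14 states suffice.
       x  y 
>  A   B  C 
   B   B  D 
   C   E  F 
   D   B  F 
   E   B  G 
   F   B  H 
   G   B  I 
   H   J  H 
   I   K  L 
   J   B  D 
   K   K  M 
   L   N  L 
   M   K  I 
 * N   K  M 
(> = start, * = accepting)

start=A; accept=N; A-x->B; A-y->C; B-x->B; B-y->D; C-x->E; C-y->F; D-x->B; D-y->F; E-x->B; E-y->G; F-x->B; F-y->H; G-x->B; G-y->I; H-x->J; H-y->H; I-x->K; I-y->L; J-x->B; J-y->D; K-x->K; K-y->M; L-x->N; L-y->L; M-x->K; M-y->I; N-x->K; N-y->M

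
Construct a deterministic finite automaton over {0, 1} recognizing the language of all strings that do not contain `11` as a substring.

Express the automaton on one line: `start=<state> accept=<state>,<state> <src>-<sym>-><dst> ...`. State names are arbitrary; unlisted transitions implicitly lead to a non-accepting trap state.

This is the complement of 'contains `11`'. Use the same substring-matching states — s0 through s2 holding how much of `11` has just been matched — but flip the accepting set: everything except the trap s2 accepts.
With 3 states:
        0   1  
>* s0   s0  s1 
 * s1   s0  s2 
   s2   s2  s2 
(> = start, * = accepting)

start=s0 accept=s0,s1 s0-0->s0 s0-1->s1 s1-0->s0 s1-1->s2 s2-0->s2 s2-1->s2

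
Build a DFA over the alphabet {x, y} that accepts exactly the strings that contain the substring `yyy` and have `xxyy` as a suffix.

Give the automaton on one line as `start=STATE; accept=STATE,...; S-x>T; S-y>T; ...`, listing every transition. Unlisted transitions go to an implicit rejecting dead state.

Run two small machines in parallel and take their product. The first has 4 states tracking whether and how much of `yyy` has been seen; the second has 5 states tracking how much of the suffix `xxyy` has currently been matched. A product state is a pair (one from each), accepting exactly when both do.
12 states suffice.
       x  y 
>  A   B  C 
   B   D  C 
   C   B  E 
   D   D  F 
   E   B  G 
   F   B  H 
   G   I  G 
   H   B  G 
   I   J  G 
   J   J  K 
   K   I  L 
 * L   I  G 
(> = start, * = accepting)

start=A; accept=L; A-x>B; A-y>C; B-x>D; B-y>C; C-x>B; C-y>E; D-x>D; D-y>F; E-x>B; E-y>G; F-x>B; F-y>H; G-x>I; G-y>G; H-x>B; H-y>G; I-x>J; I-y>G; J-x>J; J-y>K; K-x>I; K-y>L; L-x>I; L-y>G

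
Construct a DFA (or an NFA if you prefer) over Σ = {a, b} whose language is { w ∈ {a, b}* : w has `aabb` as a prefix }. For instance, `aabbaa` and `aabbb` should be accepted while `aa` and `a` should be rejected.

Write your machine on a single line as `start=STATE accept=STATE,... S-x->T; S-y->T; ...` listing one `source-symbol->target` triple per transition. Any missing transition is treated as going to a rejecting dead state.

start=q0; accept=q4; q0-a->q1; q0-b->q5; q1-a->q2; q1-b->q5; q2-a->q5; q2-b->q3; q3-a->q5; q3-b->q4; q4-a->q4; q4-b->q4; q5-a->q5; q5-b->q5

Walk along `aabb` while the input agrees: from q0 take `a` to q1, and so on. Any deviation drops to the rejecting sink q5. Once q4 is reached the prefix is confirmed and every continuation is accepted.
        a   b  
>  q0   q1  q5 
   q1   q2  q5 
   q2   q5  q3 
   q3   q5  q4 
 * q4   q4  q4 
   q5   q5  q5 
(> = start, * = accepting)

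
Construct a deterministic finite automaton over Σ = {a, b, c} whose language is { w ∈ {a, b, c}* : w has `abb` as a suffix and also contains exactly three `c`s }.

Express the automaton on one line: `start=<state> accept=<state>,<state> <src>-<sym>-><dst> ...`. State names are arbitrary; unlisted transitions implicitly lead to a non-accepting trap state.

start=q0 accept=q17 q0-a->q1 q0-b->q0 q0-c->q2 q1-a->q1 q1-b->q3 q1-c->q2 q2-a->q4 q2-b->q2 q2-c->q5 q3-a->q1 q3-b->q6 q3-c->q2 q4-a->q4 q4-b->q7 q4-c->q5 q5-a->q8 q5-b->q5 q5-c->q9 q6-a->q1 q6-b->q0 q6-c->q2 q7-a->q4 q7-b->q10 q7-c->q5 q8-a->q8 q8-b->q11 q8-c->q9 q9-a->q12 q9-b->q9 q9-c->q13 q10-a->q4 q10-b->q2 q10-c->q5 q11-a->q8 q11-b->q14 q11-c->q9 q12-a->q12 q12-b->q15 q12-c->q13 q13-a->q16 q13-b->q13 q13-c->q13 q14-a->q8 q14-b->q5 q14-c->q9 q15-a->q12 q15-b->q17 q15-c->q13 q16-a->q16 q16-b->q18 q16-c->q13 q17-a->q12 q17-b->q9 q17-c->q13 q18-a->q16 q18-b->q19 q18-c->q13 q19-a->q16 q19-b->q13 q19-c->q13

Handle the two conditions separately and then intersect. One (4 states) tracks how much of the suffix `abb` has currently been matched; the other (5 states) tracks the count of `c`s, saturating at 4. Each combined state is a pair, one component from each; accept when both components accept.
          a    b    c  
>  q0     q1   q0   q2 
   q1     q1   q3   q2 
   q2     q4   q2   q5 
   q3     q1   q6   q2 
   q4     q4   q7   q5 
   q5     q8   q5   q9 
   q6     q1   q0   q2 
   q7     q4  q10   q5 
   q8     q8  q11   q9 
   q9    q12   q9  q13 
   q10    q4   q2   q5 
   q11    q8  q14   q9 
   q12   q12  q15  q13 
   q13   q16  q13  q13 
   q14    q8   q5   q9 
   q15   q12  q17  q13 
   q16   q16  q18  q13 
 * q17   q12   q9  q13 
   q18   q16  q19  q13 
   q19   q16  q13  q13 
(> = start, * = accepting)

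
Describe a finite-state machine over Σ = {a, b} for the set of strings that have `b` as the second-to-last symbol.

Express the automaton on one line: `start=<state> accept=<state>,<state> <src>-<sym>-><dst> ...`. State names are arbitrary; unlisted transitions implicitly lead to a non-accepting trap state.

start=q0 accept=q5,q6 q0-a->q1 q0-b->q2 q1-a->q3 q1-b->q4 q2-a->q5 q2-b->q6 q3-a->q3 q3-b->q4 q4-a->q5 q4-b->q6 q5-a->q3 q5-b->q4 q6-a->q5 q6-b->q6

Because acceptance depends on a position counted from the end, the machine has to buffer the most recent 2 symbols. Make each state the string of the last up-to-2 symbols read; on input `x` shift the window left and append `x`. Accept when the buffered window has length 2 and begins with `b`.
With 7 states:
        a   b  
>  q0   q1  q2 
   q1   q3  q4 
   q2   q5  q6 
   q3   q3  q4 
   q4   q5  q6 
 * q5   q3  q4 
 * q6   q5  q6 
(> = start, * = accepting)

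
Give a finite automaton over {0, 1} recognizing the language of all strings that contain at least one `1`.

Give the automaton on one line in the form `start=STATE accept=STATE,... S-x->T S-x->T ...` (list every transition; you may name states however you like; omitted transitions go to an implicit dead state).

Count `1`s, saturating at 2: state s0 means no `1` yet, s1 means one `1` seen, s2 means more than one. Each `1` increments (capped at s2); other symbols loop. Accept from {s1, s2}.
        0   1  
>  s0   s0  s1 
 * s1   s1  s2 
 * s2   s2  s2 
(> = start, * = accepting)

start=s0 accept=s1,s2 s0-0->s0 s0-1->s1 s1-0->s1 s1-1->s2 s2-0->s2 s2-1->s2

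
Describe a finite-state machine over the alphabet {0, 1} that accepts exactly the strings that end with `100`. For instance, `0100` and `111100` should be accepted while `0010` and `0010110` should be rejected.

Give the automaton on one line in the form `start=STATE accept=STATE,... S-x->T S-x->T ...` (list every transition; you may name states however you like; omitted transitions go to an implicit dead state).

Remember how much of `100` the current input suffix matches. State S0 means no match yet; S1 means the last symbol is `1`; S2 means the last 2 symbols are `10`; S3 means the last 3 symbols are `100`. Only S3 accepts. On a mismatch, fall back to the longest proper suffix that is still a prefix of `100`.
A 4-state machine:
        0   1  
>  S0   S0  S1 
   S1   S2  S1 
   S2   S3  S1 
 * S3   S0  S1 
(> = start, * = accepting)

start=S0 accept=S3 S0-0->S0 S0-1->S1 S1-0->S2 S1-1->S1 S2-0->S3 S2-1->S1 S3-0->S0 S3-1->S1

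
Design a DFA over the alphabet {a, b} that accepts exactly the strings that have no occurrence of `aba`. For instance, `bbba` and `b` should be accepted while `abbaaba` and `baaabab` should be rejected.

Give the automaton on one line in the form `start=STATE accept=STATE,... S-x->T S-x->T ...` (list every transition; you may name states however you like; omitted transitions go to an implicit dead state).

start=q0 accept=q0,q1,q2 q0-a->q1 q0-b->q0 q1-a->q1 q1-b->q2 q2-a->q3 q2-b->q0 q3-a->q3 q3-b->q3

Track partial matches of the forbidden pattern `aba`. State q3 is a dead state reached once `aba` has occurred; every other state accepts. q0 means no part of `aba` is currently matched.
A 4-state machine:
        a   b  
>* q0   q1  q0 
 * q1   q1  q2 
 * q2   q3  q0 
   q3   q3  q3 
(> = start, * = accepting)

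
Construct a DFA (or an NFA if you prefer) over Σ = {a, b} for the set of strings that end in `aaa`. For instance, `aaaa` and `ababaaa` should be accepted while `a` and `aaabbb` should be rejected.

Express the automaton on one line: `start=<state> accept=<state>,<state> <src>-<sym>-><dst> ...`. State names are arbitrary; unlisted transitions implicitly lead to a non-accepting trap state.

Let each state record the length of the longest suffix of the input read so far that is also a prefix of `aaa`. S1 means the last symbol is `a`; S2 means the last 2 symbols are `aa`; S3 means the last 3 symbols are `aaa`. Accept only at S3, where the string currently ends in `aaa`.
With 4 states:
        a   b  
>  S0   S1  S0 
   S1   S2  S0 
   S2   S3  S0 
 * S3   S3  S0 
(> = start, * = accepting)

start=S0 accept=S3 S0-a->S1 S0-b->S0 S1-a->S2 S1-b->S0 S2-a->S3 S2-b->S0 S3-a->S3 S3-b->S0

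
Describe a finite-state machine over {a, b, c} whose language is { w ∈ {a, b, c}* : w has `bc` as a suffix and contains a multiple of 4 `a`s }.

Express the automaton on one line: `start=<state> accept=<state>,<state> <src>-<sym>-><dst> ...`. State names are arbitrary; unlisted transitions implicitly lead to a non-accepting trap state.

Run two small machines in parallel and take their product. The first has 3 states tracking how much of the suffix `bc` has currently been matched; the second has 4 states tracking the count of `a`s modulo 4. A product state is a pair (one from each), accepting exactly when both do.
          a    b    c  
>  S0     S1   S2   S0 
   S1     S3   S4   S1 
   S2     S1   S2   S5 
   S3     S6   S7   S3 
   S4     S3   S4   S8 
 * S5     S1   S2   S0 
   S6     S0   S9   S6 
   S7     S6   S7  S10 
   S8     S3   S4   S1 
   S9     S0   S9  S11 
   S10    S6   S7   S3 
   S11    S0   S9   S6 
(> = start, * = accepting)

start=S0 accept=S5 S0-a->S1 S0-b->S2 S0-c->S0 S1-a->S3 S1-b->S4 S1-c->S1 S2-a->S1 S2-b->S2 S2-c->S5 S3-a->S6 S3-b->S7 S3-c->S3 S4-a->S3 S4-b->S4 S4-c->S8 S5-a->S1 S5-b->S2 S5-c->S0 S6-a->S0 S6-b->S9 S6-c->S6 S7-a->S6 S7-b->S7 S7-c->S10 S8-a->S3 S8-b->S4 S8-c->S1 S9-a->S0 S9-b->S9 S9-c->S11 S10-a->S6 S10-b->S7 S10-c->S3 S11-a->S0 S11-b->S9 S11-c->S6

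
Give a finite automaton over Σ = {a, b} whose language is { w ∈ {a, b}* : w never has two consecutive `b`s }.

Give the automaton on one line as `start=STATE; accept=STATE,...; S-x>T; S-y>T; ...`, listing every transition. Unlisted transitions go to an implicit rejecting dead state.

Track partial matches of the forbidden pattern `bb`. State S2 is a dead state reached once `bb` has occurred; every other state accepts. S0 means no part of `bb` is currently matched.
With 3 states:
        a   b  
>* S0   S0  S1 
 * S1   S0  S2 
   S2   S2  S2 
(> = start, * = accepting)

start=S0; accept=S0,S1; S0-a>S0; S0-b>S1; S1-a>S0; S1-b>S2; S2-a>S2; S2-b>S2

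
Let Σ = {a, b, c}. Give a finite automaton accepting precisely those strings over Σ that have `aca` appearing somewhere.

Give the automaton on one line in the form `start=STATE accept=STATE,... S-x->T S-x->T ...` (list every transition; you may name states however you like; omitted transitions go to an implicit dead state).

start=S0 accept=S3 S0-a->S1 S0-b->S0 S0-c->S0 S1-a->S1 S1-b->S0 S1-c->S2 S2-a->S3 S2-b->S0 S2-c->S0 S3-a->S3 S3-b->S3 S3-c->S3

States S0..S2 record the length of the longest prefix of `aca` that matches the current input suffix. Reaching S3 means `aca` has been seen, and we stay there forever. Accept from S3.
        a   b   c  
>  S0   S1  S0  S0 
   S1   S1  S0  S2 
   S2   S3  S0  S0 
 * S3   S3  S3  S3 
(> = start, * = accepting)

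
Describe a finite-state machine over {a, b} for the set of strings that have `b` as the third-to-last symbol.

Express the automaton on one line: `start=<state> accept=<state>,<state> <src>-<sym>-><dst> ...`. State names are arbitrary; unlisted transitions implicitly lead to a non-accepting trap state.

Because acceptance depends on a position counted from the end, the machine has to buffer the most recent 3 symbols. Make each state the string of the last up-to-3 symbols read; on input `x` shift the window left and append `x`. Accept when the buffered window has length 3 and begins with `b`.
          a    b  
>  q0     q1   q2 
   q1     q3   q4 
   q2     q5   q6 
   q3     q7   q8 
   q4     q9  q10 
   q5    q11  q12 
   q6    q13  q14 
   q7     q7   q8 
   q8     q9  q10 
   q9    q11  q12 
   q10   q13  q14 
 * q11    q7   q8 
 * q12    q9  q10 
 * q13   q11  q12 
 * q14   q13  q14 
(> = start, * = accepting)

start=q0 accept=q11,q12,q13,q14 q0-a->q1 q0-b->q2 q1-a->q3 q1-b->q4 q2-a->q5 q2-b->q6 q3-a->q7 q3-b->q8 q4-a->q9 q4-b->q10 q5-a->q11 q5-b->q12 q6-a->q13 q6-b->q14 q7-a->q7 q7-b->q8 q8-a->q9 q8-b->q10 q9-a->q11 q9-b->q12 q10-a->q13 q10-b->q14 q11-a->q7 q11-b->q8 q12-a->q9 q12-b->q10 q13-a->q11 q13-b->q12 q14-a->q13 q14-b->q14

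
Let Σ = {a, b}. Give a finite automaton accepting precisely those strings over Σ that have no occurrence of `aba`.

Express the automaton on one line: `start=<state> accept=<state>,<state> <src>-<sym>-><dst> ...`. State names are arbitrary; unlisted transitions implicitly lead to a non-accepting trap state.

This is the complement of 'contains `aba`'. Use the same substring-matching states — s0 through s3 holding how much of `aba` has just been matched — but flip the accepting set: everything except the trap s3 accepts.
A 4-state machine:
        a   b  
>* s0   s1  s0 
 * s1   s1  s2 
 * s2   s3  s0 
   s3   s3  s3 
(> = start, * = accepting)

start=s0 accept=s0,s1,s2 s0-a->s1 s0-b->s0 s1-a->s1 s1-b->s2 s2-a->s3 s2-b->s0 s3-a->s3 s3-b->s3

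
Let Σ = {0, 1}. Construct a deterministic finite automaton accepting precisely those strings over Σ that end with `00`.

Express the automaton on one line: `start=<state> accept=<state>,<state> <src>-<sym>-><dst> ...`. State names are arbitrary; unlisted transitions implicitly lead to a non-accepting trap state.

Remember how much of `00` the current input suffix matches. State A means no match yet; B means the last symbol is `0`; C means the last 2 symbols are `00`. Only C accepts. On a mismatch, fall back to the longest proper suffix that is still a prefix of `00`.
3 states suffice.
       0  1 
>  A   B  A 
   B   C  A 
 * C   C  A 
(> = start, * = accepting)

start=A accept=C A-0->B A-1->A B-0->C B-1->A C-0->C C-1->A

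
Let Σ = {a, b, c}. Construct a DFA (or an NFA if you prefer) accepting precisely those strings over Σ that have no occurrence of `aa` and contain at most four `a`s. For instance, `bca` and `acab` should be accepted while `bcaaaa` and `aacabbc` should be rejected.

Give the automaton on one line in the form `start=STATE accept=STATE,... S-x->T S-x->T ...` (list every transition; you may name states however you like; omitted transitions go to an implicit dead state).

Handle the two conditions separately and then intersect. The first has 3 states tracking partial matches of the forbidden pattern `aa`; the second has 6 states tracking the count of `a`s, saturating at 5. A product state is a pair (one from each), accepting exactly when both do. Equivalent product states are then merged.
9 states suffice.
        a   b   c  
>* q0   q1  q0  q0 
 * q1   q2  q3  q3 
   q2   q2  q2  q2 
 * q3   q4  q3  q3 
 * q4   q2  q5  q5 
 * q5   q6  q5  q5 
 * q6   q2  q7  q7 
 * q7   q8  q7  q7 
 * q8   q2  q8  q8 
(> = start, * = accepting)

start=q0 accept=q0,q1,q3,q4,q5,q6,q7,q8 q0-a->q1 q0-b->q0 q0-c->q0 q1-a->q2 q1-b->q3 q1-c->q3 q2-a->q2 q2-b->q2 q2-c->q2 q3-a->q4 q3-b->q3 q3-c->q3 q4-a->q2 q4-b->q5 q4-c->q5 q5-a->q6 q5-b->q5 q5-c->q5 q6-a->q2 q6-b->q7 q6-c->q7 q7-a->q8 q7-b->q7 q7-c->q7 q8-a->q2 q8-b->q8 q8-c->q8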